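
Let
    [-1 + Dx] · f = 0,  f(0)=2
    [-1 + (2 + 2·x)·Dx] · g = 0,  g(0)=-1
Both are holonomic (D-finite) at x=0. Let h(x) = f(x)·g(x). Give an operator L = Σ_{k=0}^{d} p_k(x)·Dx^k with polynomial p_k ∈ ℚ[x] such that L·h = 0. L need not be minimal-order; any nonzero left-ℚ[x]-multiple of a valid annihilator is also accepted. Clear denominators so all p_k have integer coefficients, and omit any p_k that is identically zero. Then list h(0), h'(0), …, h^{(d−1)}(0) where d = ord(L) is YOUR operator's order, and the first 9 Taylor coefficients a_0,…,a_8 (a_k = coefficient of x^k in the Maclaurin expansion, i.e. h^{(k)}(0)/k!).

L = (-3 - 2·x) + (2 + 2·x)·Dx  (order 1).
h: a_k = -2, -3, -7/4, -17/24, -11/64, -107/1920, 89/23040, -1123/107520, 39551/5160960, …
ICs: h(0) = -2.

f: a_k = 2, 2, 1, 1/3, 1/12, 1/60, 1/360, 1/2520, 1/20160, …
g: a_k = -1, -1/2, 1/8, -1/16, 5/128, -7/256, 21/1024, -33/2048, 429/32768, …
Sym-product of L_f,L_g gives L₀ (≤ ord 1).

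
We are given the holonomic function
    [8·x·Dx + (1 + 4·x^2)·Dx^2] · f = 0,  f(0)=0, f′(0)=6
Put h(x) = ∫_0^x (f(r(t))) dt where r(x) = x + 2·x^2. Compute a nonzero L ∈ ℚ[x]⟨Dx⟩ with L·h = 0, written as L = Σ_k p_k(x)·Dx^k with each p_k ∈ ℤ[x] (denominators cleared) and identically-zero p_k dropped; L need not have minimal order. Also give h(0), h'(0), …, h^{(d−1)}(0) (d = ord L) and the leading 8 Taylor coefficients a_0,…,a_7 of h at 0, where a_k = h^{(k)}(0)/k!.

f: a_k = 0, 6, 0, -8, 0, 96/5, 0, -384/7, …
L₀ from L_f via x↦r, Dx↦r'^{-1}Dx.
h=∫₀ˣh₀: take L = L₀·Dx.
L = (-4 + 8·x + 64·x^2 + 192·x^3 + 192·x^4)·Dx^2 + (1 + 4·x + 4·x^2 + 32·x^3 + 80·x^4 + 64·x^5)·Dx^3  (order 3).
h: a_k = 0, 0, 3, 4, -2, -48/5, -64/5, 128/7, …
ICs: h(0) = 0, h′(0) = 0, h′′(0) = 6.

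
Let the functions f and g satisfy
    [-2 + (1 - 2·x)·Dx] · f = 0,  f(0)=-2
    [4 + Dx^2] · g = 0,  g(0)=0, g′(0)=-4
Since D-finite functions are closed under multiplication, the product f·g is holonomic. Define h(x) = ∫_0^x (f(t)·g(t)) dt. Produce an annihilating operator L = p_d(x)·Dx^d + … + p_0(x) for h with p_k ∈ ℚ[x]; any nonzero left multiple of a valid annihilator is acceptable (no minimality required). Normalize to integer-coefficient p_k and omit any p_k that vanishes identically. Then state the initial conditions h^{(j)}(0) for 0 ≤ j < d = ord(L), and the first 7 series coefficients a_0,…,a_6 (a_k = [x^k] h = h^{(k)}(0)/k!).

f: a_k = -2, -4, -8, -16, -32, -64, -128, …
g: a_k = 0, -4, 0, 8/3, 0, -8/15, 0, …
Sym-product of L_f,L_g gives L₀ (≤ ord 2).
h=∫₀ˣh₀: take L = L₀·Dx.
L = (-4 + 8·x)·Dx + 4·Dx^2 + (-1 + 2·x)·Dx^3  (order 3).
h: a_k = 0, 0, 4, 16/3, 20/3, 32/3, 808/45, …
ICs: h(0) = 0, h′(0) = 0, h′′(0) = 8.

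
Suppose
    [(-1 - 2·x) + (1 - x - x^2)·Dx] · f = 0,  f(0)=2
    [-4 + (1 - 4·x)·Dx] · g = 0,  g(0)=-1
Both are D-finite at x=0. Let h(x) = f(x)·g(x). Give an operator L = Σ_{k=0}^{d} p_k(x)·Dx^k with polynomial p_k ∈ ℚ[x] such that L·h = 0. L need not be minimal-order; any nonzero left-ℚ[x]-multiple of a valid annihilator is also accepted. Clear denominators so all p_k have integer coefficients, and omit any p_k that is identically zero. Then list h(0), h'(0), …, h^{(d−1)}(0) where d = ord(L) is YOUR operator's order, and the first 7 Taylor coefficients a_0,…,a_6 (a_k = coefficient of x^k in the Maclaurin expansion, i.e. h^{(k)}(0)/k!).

L = (-5 + 6·x + 12·x^2) + (1 - 5·x + 3·x^2 + 4·x^3)·Dx  (order 1).
h: a_k = -2, -10, -44, -182, -738, -2968, -11898, …
ICs: h(0) = -2.

f: a_k = 2, 2, 4, 6, 10, 16, 26, …
g: a_k = -1, -4, -16, -64, -256, -1024, -4096, …
L₀ := L_f ⊗_s L_g (sym. prod.), ord ≤ 1.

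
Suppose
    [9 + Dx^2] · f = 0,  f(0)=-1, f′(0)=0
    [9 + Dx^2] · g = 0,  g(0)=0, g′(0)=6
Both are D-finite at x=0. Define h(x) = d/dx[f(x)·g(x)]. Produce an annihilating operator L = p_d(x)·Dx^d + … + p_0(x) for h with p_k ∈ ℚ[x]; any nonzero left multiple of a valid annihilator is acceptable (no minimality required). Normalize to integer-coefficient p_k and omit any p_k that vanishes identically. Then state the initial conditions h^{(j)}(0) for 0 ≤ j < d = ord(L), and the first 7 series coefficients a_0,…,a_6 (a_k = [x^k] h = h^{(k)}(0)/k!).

f: a_k = -1, 0, 9/2, 0, -27/8, 0, 81/80, …
g: a_k = 0, 6, 0, -9, 0, 81/20, 0, …
f·g: L₀ = L_f ⊗_s L_g, ord ≤ 2·2.
h₀' ⇒ L via d/dx closure of L₀.
L = 36 + Dx^2  (order 2).
h: a_k = -6, 0, 108, 0, -324, 0, 1944/5, …
ICs: h(0) = -6, h′(0) = 0.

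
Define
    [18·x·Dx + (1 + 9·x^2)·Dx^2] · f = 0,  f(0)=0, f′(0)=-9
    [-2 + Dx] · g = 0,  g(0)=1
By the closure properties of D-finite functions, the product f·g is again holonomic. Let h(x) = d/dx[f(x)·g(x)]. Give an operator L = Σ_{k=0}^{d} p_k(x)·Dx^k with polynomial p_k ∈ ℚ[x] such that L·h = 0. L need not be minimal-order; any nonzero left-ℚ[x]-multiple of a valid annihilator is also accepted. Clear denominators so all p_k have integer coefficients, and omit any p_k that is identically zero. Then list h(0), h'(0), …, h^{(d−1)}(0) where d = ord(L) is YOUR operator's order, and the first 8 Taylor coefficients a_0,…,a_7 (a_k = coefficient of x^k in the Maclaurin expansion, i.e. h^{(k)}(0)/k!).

f: a_k = 0, -9, 0, 27, 0, -729/5, 0, 6561/7, …
g: a_k = 1, 2, 2, 4/3, 2/3, 4/15, 4/45, 8/315, …
f·g: L₀ = L_f ⊗_s L_g, ord ≤ 2·1.
Derive L from L₀ (diff closure).
L = (-14 - 72·x + 558·x^2 - 648·x^3 + 324·x^4) + (5 + 54·x - 315·x^2 + 486·x^3 - 324·x^4)·Dx + (1 - 9·x + 18·x^2 - 81·x^3 + 81·x^4)·Dx^2  (order 2).
h: a_k = -9, -36, 27, 168, -489, -1548, 23201/5, 94480/7, …
ICs: h(0) = -9, h′(0) = -36.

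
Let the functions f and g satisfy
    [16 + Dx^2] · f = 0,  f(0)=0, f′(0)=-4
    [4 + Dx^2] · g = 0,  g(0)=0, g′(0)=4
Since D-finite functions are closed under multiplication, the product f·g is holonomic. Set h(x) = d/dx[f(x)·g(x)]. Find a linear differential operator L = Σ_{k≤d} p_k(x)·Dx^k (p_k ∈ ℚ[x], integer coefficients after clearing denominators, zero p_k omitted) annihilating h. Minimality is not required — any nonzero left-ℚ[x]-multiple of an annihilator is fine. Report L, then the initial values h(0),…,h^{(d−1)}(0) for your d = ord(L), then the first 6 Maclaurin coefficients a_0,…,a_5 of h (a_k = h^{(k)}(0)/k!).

L = 144 + 40·Dx^2 + Dx^4  (order 4).
h: a_k = 0, -32, 0, 640/3, 0, -5824/15, …
ICs: h(0) = 0, h′(0) = -32, h′′(0) = 0, h′′′(0) = 1280.

f: a_k = 0, -4, 0, 32/3, 0, -128/15, …
g: a_k = 0, 4, 0, -8/3, 0, 8/15, …
h₀=f·g: eliminate ⇒ L₀, order ≤ 2·2.
Differentiate: ansatz ord ≤ ord L₀ ⇒ L.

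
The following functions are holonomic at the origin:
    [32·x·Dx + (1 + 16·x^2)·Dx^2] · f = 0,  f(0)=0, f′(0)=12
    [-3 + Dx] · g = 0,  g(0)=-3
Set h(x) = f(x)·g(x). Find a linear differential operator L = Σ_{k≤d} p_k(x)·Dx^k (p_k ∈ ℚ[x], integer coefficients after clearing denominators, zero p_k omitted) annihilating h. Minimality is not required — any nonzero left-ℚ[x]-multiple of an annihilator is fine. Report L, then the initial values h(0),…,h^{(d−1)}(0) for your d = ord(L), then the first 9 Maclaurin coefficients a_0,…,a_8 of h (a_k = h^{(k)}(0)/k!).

f: a_k = 0, 12, 0, -64, 0, 3072/5, 0, -49152/7, 0, …
g: a_k = -3, -9, -27/2, -27/2, -81/8, -243/40, -243/80, -729/560, -2187/4480, …
f·g: L₀ = L_f ⊗_s L_g, ord ≤ 2·1.
L = (9 - 96·x + 144·x^2) + (-6 + 32·x - 96·x^2)·Dx + (1 + 16·x^2)·Dx^2  (order 2).
h: a_k = 0, -36, -108, 30, 414, -11007/10, -9477/2, 1873521/140, 7738389/140, …
ICs: h(0) = 0, h′(0) = -36.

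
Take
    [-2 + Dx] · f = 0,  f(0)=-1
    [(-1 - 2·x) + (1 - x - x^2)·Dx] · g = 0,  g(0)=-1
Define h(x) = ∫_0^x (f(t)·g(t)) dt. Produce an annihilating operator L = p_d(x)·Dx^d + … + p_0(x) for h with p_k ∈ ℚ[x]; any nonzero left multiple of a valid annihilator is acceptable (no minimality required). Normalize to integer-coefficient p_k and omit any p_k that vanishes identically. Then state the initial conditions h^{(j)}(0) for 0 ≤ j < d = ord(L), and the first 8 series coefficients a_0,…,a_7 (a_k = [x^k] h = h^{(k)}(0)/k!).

L = (3 - 2·x^2)·Dx + (-1 + x + x^2)·Dx^2  (order 2).
h: a_k = 0, 1, 3/2, 2, 31/12, 17/5, 23/5, 2011/315, …
ICs: h(0) = 0, h′(0) = 1.

f: a_k = -1, -2, -2, -4/3, -2/3, -4/15, -4/45, -8/315, …
g: a_k = -1, -1, -2, -3, -5, -8, -13, -21, …
h₀=f·g: eliminate ⇒ L₀, order ≤ 1·1.
h=∫₀ˣh₀: take L = L₀·Dx.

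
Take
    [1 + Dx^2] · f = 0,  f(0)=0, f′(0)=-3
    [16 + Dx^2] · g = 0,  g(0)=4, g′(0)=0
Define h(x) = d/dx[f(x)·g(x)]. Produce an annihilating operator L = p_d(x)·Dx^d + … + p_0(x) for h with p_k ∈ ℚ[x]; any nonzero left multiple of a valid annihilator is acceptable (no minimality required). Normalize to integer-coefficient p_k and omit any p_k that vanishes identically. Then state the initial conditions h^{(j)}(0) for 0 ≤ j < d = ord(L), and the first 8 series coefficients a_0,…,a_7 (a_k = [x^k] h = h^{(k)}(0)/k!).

L = 225 + 34·Dx^2 + Dx^4  (order 4).
h: a_k = -12, 0, 294, 0, -1441/2, 0, 37969/60, 0, …
ICs: h(0) = -12, h′(0) = 0, h′′(0) = 588, h′′′(0) = 0.

f: a_k = 0, -3, 0, 1/2, 0, -1/40, 0, 1/1680, …
g: a_k = 4, 0, -32, 0, 128/3, 0, -1024/45, 0, …
Product ⇒ symmetric product L₀, ord ≤ 4.
h=h₀': d/dx-closure on L₀ ⇒ L.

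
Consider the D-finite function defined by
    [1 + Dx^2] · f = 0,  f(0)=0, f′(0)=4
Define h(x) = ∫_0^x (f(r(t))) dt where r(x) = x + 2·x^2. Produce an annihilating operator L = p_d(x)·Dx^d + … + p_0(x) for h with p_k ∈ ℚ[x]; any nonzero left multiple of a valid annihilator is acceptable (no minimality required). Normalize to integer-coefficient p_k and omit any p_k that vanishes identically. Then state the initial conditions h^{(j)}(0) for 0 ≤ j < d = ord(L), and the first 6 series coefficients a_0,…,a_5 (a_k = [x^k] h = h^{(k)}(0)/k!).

f: a_k = 0, 4, 0, -2/3, 0, 1/30, …
f∘r: x↦r, Dx↦Dx/r' in L_f ⇒ L₀.
h=∫₀ˣh₀: take L = L₀·Dx.
L = (1 + 12·x + 48·x^2 + 64·x^3)·Dx - 4·Dx^2 + (1 + 4·x)·Dx^3  (order 3).
h: a_k = 0, 0, 2, 8/3, -1/6, -4/5, …
ICs: h(0) = 0, h′(0) = 0, h′′(0) = 4.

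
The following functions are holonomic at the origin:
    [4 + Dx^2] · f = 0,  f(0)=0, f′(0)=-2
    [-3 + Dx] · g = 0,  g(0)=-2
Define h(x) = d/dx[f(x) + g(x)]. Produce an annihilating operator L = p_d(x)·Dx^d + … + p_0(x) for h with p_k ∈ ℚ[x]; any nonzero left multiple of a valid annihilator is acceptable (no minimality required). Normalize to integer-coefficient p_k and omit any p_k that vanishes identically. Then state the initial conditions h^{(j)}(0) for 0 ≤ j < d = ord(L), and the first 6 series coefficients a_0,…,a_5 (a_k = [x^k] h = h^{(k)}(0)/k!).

f: a_k = 0, -2, 0, 4/3, 0, -4/15, …
g: a_k = -2, -6, -9, -9, -27/4, -81/20, …
f+g: L₀ = lclm(L_f,L_g), ord ≤ 2+1.
h=h₀': d/dx-closure on L₀ ⇒ L.
L = 12 - 4·Dx + 3·Dx^2 - Dx^3  (order 3).
h: a_k = -8, -18, -23, -27, -259/12, -243/20, …
ICs: h(0) = -8, h′(0) = -18, h′′(0) = -46.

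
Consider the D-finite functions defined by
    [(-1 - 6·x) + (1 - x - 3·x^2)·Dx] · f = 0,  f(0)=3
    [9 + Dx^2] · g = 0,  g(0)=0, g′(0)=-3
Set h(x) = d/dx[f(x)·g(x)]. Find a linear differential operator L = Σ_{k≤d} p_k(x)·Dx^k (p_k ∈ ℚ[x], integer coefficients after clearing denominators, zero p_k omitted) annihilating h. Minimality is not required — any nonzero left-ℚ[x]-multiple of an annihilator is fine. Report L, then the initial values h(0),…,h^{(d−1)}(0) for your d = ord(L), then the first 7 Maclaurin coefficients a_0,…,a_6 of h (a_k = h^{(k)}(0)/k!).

L = (-15 - 54·x - 135·x^2 + 162·x^3 + 243·x^4) + (6·x + 54·x^2 + 108·x^3)·Dx + (1 - 4·x - 9·x^2 + 18·x^3 + 27·x^4)·Dx^2  (order 2).
h: a_k = -9, -18, -135/2, -198, -4923/8, -32589/20, -358119/80, …
ICs: h(0) = -9, h′(0) = -18.

f: a_k = 3, 3, 12, 21, 57, 120, 291, …
g: a_k = 0, -3, 0, 9/2, 0, -81/40, 0, …
Sym-product of L_f,L_g gives L₀ (≤ ord 2).
h=h₀': d/dx-closure on L₀ ⇒ L.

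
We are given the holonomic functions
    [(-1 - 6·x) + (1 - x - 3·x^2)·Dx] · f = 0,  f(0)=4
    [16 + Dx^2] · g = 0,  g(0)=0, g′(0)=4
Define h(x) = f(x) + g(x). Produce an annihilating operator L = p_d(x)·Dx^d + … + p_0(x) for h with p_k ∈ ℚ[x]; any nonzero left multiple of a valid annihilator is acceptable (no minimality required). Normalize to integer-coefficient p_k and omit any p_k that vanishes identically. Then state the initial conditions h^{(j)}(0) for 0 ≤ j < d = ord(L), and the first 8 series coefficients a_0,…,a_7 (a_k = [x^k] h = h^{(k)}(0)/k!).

f: a_k = 4, 4, 16, 28, 76, 160, 388, 868, …
g: a_k = 0, 4, 0, -32/3, 0, 128/15, 0, -1024/315, …
h₀=f+g: left-lcm gives L₀, ord ≤ 3.
L = (464 + 2816·x + 416·x^2 + 2112·x^3 + 5760·x^4 + 6912·x^5) + (-192 + 304·x + 672·x^2 - 1312·x^3 - 1008·x^4 + 3456·x^5 + 3456·x^6)·Dx + (29 + 176·x + 26·x^2 + 132·x^3 + 360·x^4 + 432·x^5)·Dx^2 + (-12 + 19·x + 42·x^2 - 82·x^3 - 63·x^4 + 216·x^5 + 216·x^6)·Dx^3  (order 3).
h: a_k = 4, 8, 16, 52/3, 76, 2528/15, 388, 272396/315, …
ICs: h(0) = 4, h′(0) = 8, h′′(0) = 32.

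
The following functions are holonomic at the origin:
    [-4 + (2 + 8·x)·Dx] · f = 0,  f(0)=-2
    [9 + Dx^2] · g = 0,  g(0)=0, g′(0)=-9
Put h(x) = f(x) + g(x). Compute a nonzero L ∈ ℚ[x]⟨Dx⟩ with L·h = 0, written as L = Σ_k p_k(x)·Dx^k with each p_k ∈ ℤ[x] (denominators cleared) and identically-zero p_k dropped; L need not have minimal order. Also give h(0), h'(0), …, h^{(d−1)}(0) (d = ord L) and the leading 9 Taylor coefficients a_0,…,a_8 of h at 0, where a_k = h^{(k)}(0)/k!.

f: a_k = -2, -4, 4, -8, 20, -56, 168, -528, 1716, …
g: a_k = 0, -9, 0, 27/2, 0, -243/40, 0, 729/560, 0, …
f+g: L₀ = lclm(L_f,L_g), ord ≤ 1+2.
L = (-378 - 1296·x - 2592·x^2) + (45 + 828·x + 3888·x^2 + 5184·x^3)·Dx + (-42 - 144·x - 288·x^2)·Dx^2 + (5 + 92·x + 432·x^2 + 576·x^3)·Dx^3  (order 3).
h: a_k = -2, -13, 4, 11/2, 20, -2483/40, 168, -294951/560, 1716, …
ICs: h(0) = -2, h′(0) = -13, h′′(0) = 8.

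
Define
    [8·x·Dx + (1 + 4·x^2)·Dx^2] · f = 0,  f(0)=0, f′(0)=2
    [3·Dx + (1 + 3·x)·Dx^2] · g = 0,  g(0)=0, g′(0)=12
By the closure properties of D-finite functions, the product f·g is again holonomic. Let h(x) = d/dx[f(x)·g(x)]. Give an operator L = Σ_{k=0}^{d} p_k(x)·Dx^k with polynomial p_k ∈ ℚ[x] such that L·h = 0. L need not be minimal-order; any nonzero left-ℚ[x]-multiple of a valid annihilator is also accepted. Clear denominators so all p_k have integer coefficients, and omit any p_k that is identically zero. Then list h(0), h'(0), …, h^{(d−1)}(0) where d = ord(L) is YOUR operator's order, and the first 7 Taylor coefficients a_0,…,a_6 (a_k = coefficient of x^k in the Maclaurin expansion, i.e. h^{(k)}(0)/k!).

f: a_k = 0, 2, 0, -8/3, 0, 32/5, 0, …
g: a_k = 0, 12, -18, 36, -81, 972/5, -486, …
h₀=f·g: eliminate ⇒ L₀, order ≤ 2·2.
h₀' ⇒ L via d/dx closure of L₀.
L = (1632 + 8496·x + 23040·x^2 + 110016·x^3 + 207360·x^4 + 269568·x^5 + 82944·x^7) + (418 + 6672·x + 44112·x^2 + 151488·x^3 + 393984·x^4 + 642816·x^5 + 725760·x^6 + 82944·x^7 + 290304·x^8)·Dx + (204 + 1844·x + 12096·x^2 + 47408·x^3 + 122880·x^4 + 240192·x^5 + 331776·x^6 + 361728·x^7 + 82944·x^8 + 165888·x^9)·Dx^2 + (25 + 246·x + 1217·x^2 + 4128·x^3 + 10624·x^4 + 22080·x^5 + 34272·x^6 + 41472·x^7 + 43776·x^8 + 13824·x^9 + 20736·x^10)·Dx^3  (order 3).
h: a_k = 0, 48, -108, 160, -570, 11088/5, -30492/5, …
ICs: h(0) = 0, h′(0) = 48, h′′(0) = -216.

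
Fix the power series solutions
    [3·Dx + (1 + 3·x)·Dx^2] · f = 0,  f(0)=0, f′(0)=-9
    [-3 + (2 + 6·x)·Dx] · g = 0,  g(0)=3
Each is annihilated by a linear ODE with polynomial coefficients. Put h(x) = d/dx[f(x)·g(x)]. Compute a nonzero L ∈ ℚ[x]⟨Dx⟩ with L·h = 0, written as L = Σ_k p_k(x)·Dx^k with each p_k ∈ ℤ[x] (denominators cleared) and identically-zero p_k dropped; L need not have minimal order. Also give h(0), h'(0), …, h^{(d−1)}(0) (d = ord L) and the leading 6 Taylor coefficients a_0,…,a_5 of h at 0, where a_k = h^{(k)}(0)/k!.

f: a_k = 0, -9, 27/2, -27, 243/4, -729/5, …
g: a_k = 3, 9/2, -27/8, 81/16, -1215/128, 5103/256, …
f·g: L₀ = L_f ⊗_s L_g, ord ≤ 2·1.
Derive L from L₀ (diff closure).
L = 9 + (24 + 72·x)·Dx + (4 + 24·x + 36·x^2)·Dx^2  (order 2).
h: a_k = -27, 0, 243/8, -243/2, 51759/128, -203391/160, …
ICs: h(0) = -27, h′(0) = 0.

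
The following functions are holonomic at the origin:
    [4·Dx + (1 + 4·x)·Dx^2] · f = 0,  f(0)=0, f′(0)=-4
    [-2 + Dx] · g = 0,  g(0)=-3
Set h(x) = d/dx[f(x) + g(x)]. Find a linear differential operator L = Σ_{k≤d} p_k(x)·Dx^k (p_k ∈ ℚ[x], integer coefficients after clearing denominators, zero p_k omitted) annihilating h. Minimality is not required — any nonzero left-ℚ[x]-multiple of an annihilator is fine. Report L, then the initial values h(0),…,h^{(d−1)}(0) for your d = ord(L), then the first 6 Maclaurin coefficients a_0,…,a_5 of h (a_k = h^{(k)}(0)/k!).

f: a_k = 0, -4, 8, -64/3, 64, -1024/5, …
g: a_k = -3, -6, -6, -4, -2, -4/5, …
h₀=f+g: left-lcm gives L₀, ord ≤ 3.
Derive L from L₀ (diff closure).
L = (-40 - 32·x) + (14 - 16·x - 32·x^2)·Dx + (3 + 16·x + 16·x^2)·Dx^2  (order 2).
h: a_k = -10, 4, -76, 248, -1028, 20472/5, …
ICs: h(0) = -10, h′(0) = 4.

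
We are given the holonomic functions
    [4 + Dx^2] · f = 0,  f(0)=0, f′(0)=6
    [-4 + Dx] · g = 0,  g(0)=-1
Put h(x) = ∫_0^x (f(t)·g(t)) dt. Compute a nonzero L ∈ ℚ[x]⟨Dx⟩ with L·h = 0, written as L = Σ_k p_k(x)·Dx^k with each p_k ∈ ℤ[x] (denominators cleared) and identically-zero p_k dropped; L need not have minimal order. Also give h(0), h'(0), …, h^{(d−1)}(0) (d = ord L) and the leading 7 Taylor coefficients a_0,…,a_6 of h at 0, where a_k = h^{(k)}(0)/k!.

L = 20·Dx - 8·Dx^2 + Dx^3  (order 3).
h: a_k = 0, 0, -3, -8, -11, -48/5, -82/15, …
ICs: h(0) = 0, h′(0) = 0, h′′(0) = -6.

f: a_k = 0, 6, 0, -4, 0, 4/5, 0, …
g: a_k = -1, -4, -8, -32/3, -32/3, -128/15, -256/45, …
f·g: L₀ = L_f ⊗_s L_g, ord ≤ 2·1.
∫: right-multiply L₀ by Dx.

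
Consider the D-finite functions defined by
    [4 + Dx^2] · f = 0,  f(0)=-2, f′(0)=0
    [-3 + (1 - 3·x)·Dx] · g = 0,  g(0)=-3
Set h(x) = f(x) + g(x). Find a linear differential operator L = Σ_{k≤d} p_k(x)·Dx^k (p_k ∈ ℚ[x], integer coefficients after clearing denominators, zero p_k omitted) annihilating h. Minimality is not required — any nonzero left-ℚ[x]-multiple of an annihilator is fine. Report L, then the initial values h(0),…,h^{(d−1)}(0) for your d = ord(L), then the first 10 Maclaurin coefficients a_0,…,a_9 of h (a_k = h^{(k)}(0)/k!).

f: a_k = -2, 0, 4, 0, -4/3, 0, 8/45, 0, -4/315, 0, …
g: a_k = -3, -9, -27, -81, -243, -729, -2187, -6561, -19683, -59049, …
Sum ⇒ L₀ = lclm(L_f,L_g) in ℚ(x)⟨Dx⟩.
L = (-348 + 144·x - 216·x^2) + (44 - 180·x + 216·x^2 - 216·x^3)·Dx + (-87 + 36·x - 54·x^2)·Dx^2 + (11 - 45·x + 54·x^2 - 54·x^3)·Dx^3  (order 3).
h: a_k = -5, -9, -23, -81, -733/3, -729, -98407/45, -6561, -6200149/315, -59049, …
ICs: h(0) = -5, h′(0) = -9, h′′(0) = -46.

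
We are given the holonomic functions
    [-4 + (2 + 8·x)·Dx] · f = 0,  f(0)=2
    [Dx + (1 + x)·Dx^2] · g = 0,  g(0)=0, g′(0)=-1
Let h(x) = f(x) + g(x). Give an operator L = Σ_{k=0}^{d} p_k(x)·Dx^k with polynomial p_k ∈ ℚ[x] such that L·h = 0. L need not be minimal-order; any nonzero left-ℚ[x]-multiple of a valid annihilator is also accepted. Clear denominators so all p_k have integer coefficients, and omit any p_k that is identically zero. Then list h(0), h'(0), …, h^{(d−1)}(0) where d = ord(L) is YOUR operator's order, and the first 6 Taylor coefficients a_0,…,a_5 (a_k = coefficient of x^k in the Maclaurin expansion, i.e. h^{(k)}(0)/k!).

f: a_k = 2, 4, -4, 8, -20, 56, …
g: a_k = 0, -1, 1/2, -1/3, 1/4, -1/5, …
Weyl lclm of L_f,L_g ⇒ L₀ (ord ≤ 3).
L = (-8 + 4·x)·Dx + (-10 - 8·x + 20·x^2)·Dx^2 + (-1 - 3·x + 6·x^2 + 8·x^3)·Dx^3  (order 3).
h: a_k = 2, 3, -7/2, 23/3, -79/4, 279/5, …
ICs: h(0) = 2, h′(0) = 3, h′′(0) = -7.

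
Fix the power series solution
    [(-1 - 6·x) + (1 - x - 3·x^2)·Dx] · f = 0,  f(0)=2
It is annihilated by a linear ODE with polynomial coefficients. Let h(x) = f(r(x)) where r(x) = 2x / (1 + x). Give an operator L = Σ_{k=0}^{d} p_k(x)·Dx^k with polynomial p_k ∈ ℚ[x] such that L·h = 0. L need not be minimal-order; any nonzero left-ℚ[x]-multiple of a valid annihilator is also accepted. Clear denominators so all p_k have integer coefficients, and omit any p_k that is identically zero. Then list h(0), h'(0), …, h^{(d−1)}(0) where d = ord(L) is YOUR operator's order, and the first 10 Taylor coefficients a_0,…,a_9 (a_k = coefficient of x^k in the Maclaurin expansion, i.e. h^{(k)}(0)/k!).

L = (2 + 26·x) + (-1 - x + 13·x^2 + 13·x^3)·Dx  (order 1).
h: a_k = 2, 4, 28, 52, 364, 676, 4732, 8788, 61516, 114244, …
ICs: h(0) = 2.

f: a_k = 2, 2, 8, 14, 38, 80, 194, 434, 1016, 2318, …
L₀ from L_f via x↦r, Dx↦r'^{-1}Dx.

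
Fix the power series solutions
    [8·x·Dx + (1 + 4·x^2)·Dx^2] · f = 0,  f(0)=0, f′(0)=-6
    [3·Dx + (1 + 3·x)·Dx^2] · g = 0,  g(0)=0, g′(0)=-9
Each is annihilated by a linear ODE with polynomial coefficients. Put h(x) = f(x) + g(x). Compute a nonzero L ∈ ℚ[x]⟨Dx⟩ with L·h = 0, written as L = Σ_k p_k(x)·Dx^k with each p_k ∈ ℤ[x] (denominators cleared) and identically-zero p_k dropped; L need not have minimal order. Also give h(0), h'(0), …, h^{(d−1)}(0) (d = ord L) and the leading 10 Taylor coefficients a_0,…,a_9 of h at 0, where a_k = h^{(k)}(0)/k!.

L = (-24 - 216·x + 288·x^2 + 288·x^3)·Dx + (-26 - 48·x - 120·x^2 + 576·x^3 + 576·x^4)·Dx^2 + (-3 - x + 24·x^2 + 32·x^3 + 144·x^4 + 144·x^5)·Dx^3  (order 3).
h: a_k = 0, -15, 27/2, -19, 243/4, -165, 729/2, -6177/7, 19683/8, -20195/3, …
ICs: h(0) = 0, h′(0) = -15, h′′(0) = 27.

f: a_k = 0, -6, 0, 8, 0, -96/5, 0, 384/7, 0, -512/3, …
g: a_k = 0, -9, 27/2, -27, 243/4, -729/5, 729/2, -6561/7, 19683/8, -6561, …
Weyl lclm of L_f,L_g ⇒ L₀ (ord ≤ 4).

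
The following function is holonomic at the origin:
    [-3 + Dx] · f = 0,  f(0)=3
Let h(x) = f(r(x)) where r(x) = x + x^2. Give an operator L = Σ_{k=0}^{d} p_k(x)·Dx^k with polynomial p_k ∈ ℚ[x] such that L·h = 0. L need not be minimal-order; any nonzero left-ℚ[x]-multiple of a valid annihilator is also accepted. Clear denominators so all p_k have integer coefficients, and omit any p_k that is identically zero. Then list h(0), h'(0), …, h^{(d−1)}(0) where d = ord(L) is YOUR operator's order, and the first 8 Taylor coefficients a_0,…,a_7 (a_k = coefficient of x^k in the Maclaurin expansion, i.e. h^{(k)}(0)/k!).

L = (-3 - 6·x) + Dx  (order 1).
h: a_k = 3, 9, 45/2, 81/2, 513/8, 3483/40, 8613/80, 13527/112, …
ICs: h(0) = 3.

f: a_k = 3, 9, 27/2, 27/2, 81/8, 243/40, 243/80, 729/560, …
L₀ from L_f via x↦r, Dx↦r'^{-1}Dx.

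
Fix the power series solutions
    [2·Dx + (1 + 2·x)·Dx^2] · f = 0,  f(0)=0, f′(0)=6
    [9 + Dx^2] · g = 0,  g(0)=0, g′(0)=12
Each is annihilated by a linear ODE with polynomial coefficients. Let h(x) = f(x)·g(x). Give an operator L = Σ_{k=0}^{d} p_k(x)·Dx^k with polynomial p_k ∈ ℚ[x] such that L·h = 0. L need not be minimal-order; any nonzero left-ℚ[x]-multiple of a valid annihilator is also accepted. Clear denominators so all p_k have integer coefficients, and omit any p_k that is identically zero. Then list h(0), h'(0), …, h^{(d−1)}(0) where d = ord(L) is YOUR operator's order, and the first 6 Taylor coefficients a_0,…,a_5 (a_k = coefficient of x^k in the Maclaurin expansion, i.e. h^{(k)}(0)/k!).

f: a_k = 0, 6, -6, 8, -12, 96/5, …
g: a_k = 0, 12, 0, -18, 0, 81/10, …
L₀ := L_f ⊗_s L_g (sym. prod.), ord ≤ 4.
L = (63 + 1053·x + 3969·x^2 + 5832·x^3 + 2916·x^4) + (63 + 450·x + 972·x^2 + 648·x^3)·Dx + (25 + 270·x + 918·x^2 + 1296·x^3 + 648·x^4)·Dx^2 + (7 + 50·x + 108·x^2 + 72·x^3)·Dx^3 + (2 + 17·x + 53·x^2 + 72·x^3 + 36·x^4)·Dx^4  (order 4).
h: a_k = 0, 0, 72, -72, -12, -36, …
ICs: h(0) = 0, h′(0) = 0, h′′(0) = 144, h′′′(0) = -432.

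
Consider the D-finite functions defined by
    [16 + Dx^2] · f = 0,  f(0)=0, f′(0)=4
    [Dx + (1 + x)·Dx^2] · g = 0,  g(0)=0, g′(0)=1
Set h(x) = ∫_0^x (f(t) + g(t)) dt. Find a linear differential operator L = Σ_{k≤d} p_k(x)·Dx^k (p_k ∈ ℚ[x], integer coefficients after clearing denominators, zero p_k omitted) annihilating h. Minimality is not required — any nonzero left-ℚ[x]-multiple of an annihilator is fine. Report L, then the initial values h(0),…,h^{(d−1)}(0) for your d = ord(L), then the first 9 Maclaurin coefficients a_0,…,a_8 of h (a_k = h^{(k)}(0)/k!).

f: a_k = 0, 4, 0, -32/3, 0, 128/15, 0, -1024/315, 0, …
g: a_k = 0, 1, -1/2, 1/3, -1/4, 1/5, -1/6, 1/7, -1/8, …
L₀ := lclm(L_f,L_g); ord L₀ ≤ 2+2.
∫: right-multiply L₀ by Dx.
L = (176 + 256·x + 128·x^2)·Dx^2 + (144 + 400·x + 384·x^2 + 128·x^3)·Dx^3 + (11 + 16·x + 8·x^2)·Dx^4 + (9 + 25·x + 24·x^2 + 8·x^3)·Dx^5  (order 5).
h: a_k = 0, 0, 5/2, -1/6, -31/12, -1/20, 131/90, -1/42, -979/2520, …
ICs: h(0) = 0, h′(0) = 0, h′′(0) = 5, h′′′(0) = -1, h′′′′(0) = -62.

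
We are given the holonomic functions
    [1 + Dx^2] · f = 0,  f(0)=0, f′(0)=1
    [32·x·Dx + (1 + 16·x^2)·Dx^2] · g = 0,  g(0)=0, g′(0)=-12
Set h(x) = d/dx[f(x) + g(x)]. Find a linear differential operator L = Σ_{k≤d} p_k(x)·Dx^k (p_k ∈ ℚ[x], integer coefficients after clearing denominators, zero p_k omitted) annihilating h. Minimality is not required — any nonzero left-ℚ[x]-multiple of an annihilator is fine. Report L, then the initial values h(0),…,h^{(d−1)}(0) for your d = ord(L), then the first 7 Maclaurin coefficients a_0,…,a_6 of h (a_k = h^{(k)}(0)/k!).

f: a_k = 0, 1, 0, -1/6, 0, 1/120, 0, …
g: a_k = 0, -12, 0, 64, 0, -3072/5, 0, …
Sum ⇒ L₀ = lclm(L_f,L_g) in ℚ(x)⟨Dx⟩.
Differentiate: ansatz ord ≤ ord L₀ ⇒ L.
L = (-6112·x + 99328·x^3 + 8192·x^5) + (-31 + 1072·x^2 + 25344·x^4 + 4096·x^6)·Dx + (-6112·x + 99328·x^3 + 8192·x^5)·Dx^2 + (-31 + 1072·x^2 + 25344·x^4 + 4096·x^6)·Dx^3  (order 3).
h: a_k = -11, 0, 383/2, 0, -73727/24, 0, 35389439/720, …
ICs: h(0) = -11, h′(0) = 0, h′′(0) = 383.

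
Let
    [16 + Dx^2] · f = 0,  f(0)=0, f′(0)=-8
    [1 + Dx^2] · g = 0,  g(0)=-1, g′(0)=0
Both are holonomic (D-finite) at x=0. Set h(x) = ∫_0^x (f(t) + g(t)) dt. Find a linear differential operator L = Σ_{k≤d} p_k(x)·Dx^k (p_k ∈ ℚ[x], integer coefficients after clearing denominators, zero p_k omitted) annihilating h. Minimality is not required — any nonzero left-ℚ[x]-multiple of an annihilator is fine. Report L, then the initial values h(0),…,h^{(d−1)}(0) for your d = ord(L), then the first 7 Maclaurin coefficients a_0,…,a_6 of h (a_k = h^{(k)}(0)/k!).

f: a_k = 0, -8, 0, 64/3, 0, -256/15, 0, …
g: a_k = -1, 0, 1/2, 0, -1/24, 0, 1/720, …
L₀ := lclm(L_f,L_g); ord L₀ ≤ 2+2.
Integrate: L := L₀·Dx.
L = 16·Dx + 17·Dx^3 + Dx^5  (order 5).
h: a_k = 0, -1, -4, 1/6, 16/3, -1/120, -128/45, …
ICs: h(0) = 0, h′(0) = -1, h′′(0) = -8, h′′′(0) = 1, h′′′′(0) = 128.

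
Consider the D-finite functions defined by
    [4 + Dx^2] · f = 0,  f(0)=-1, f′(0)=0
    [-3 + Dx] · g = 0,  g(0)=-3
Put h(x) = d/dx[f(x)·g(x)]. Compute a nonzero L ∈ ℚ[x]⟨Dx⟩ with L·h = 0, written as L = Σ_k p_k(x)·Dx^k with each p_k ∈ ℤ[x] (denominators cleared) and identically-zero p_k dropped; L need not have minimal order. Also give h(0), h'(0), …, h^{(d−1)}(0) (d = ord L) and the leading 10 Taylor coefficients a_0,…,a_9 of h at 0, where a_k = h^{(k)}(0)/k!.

f: a_k = -1, 0, 2, 0, -2/3, 0, 4/45, 0, -2/315, 0, …
g: a_k = -3, -9, -27/2, -27/2, -81/8, -243/40, -243/80, -729/560, -2187/4480, -729/4480, …
L₀ := L_f ⊗_s L_g (sym. prod.), ord ≤ 2.
Derive L from L₀ (diff closure).
L = 13 - 6·Dx + Dx^2  (order 2).
h: a_k = 9, 15, -27/2, -119/2, -597/8, -407/8, -1483/80, -239/1680, 18801/4480, 68305/24192, …
ICs: h(0) = 9, h′(0) = 15.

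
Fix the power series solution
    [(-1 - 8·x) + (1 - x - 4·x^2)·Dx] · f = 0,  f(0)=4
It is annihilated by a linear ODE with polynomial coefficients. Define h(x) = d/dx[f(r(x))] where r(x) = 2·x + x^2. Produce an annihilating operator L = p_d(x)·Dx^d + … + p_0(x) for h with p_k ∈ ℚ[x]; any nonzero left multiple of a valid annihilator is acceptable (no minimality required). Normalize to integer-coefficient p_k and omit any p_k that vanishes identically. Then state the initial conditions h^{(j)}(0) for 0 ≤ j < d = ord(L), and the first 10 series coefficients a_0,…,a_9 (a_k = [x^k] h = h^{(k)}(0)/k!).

L = (21 + 150·x + 987·x^2 + 2192·x^3 + 2148·x^4 + 960·x^5 + 160·x^6) + (-1 - 15·x + 27·x^2 + 345·x^3 + 700·x^4 + 588·x^5 + 224·x^6 + 32·x^7)·Dx  (order 1).
h: a_k = 8, 168, 1104, 9232, 61240, 419736, 2705696, 17340064, 108668520, 674604680, …
ICs: h(0) = 8.

f: a_k = 4, 4, 20, 36, 116, 260, 724, 1764, 4660, 11716, …
f∘r: x↦r, Dx↦Dx/r' in L_f ⇒ L₀.
h₀' ⇒ L via d/dx closure of L₀.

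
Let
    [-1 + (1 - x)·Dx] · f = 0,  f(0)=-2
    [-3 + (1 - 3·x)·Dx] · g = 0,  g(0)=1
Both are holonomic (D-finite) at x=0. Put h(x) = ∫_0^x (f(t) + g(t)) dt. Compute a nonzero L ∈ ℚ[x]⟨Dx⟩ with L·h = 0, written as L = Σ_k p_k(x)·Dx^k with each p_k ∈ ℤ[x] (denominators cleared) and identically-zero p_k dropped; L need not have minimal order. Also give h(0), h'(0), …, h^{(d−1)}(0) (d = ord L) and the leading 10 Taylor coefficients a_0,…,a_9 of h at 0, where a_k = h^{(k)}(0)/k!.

f: a_k = -2, -2, -2, -2, -2, -2, -2, -2, -2, -2, …
g: a_k = 1, 3, 9, 27, 81, 243, 729, 2187, 6561, 19683, …
Weyl lclm of L_f,L_g ⇒ L₀ (ord ≤ 2).
Integrate: L := L₀·Dx.
L = -6·Dx + (8 - 12·x)·Dx^2 + (-1 + 4·x - 3·x^2)·Dx^3  (order 3).
h: a_k = 0, -1, 1/2, 7/3, 25/4, 79/5, 241/6, 727/7, 2185/8, 6559/9, …
ICs: h(0) = 0, h′(0) = -1, h′′(0) = 1.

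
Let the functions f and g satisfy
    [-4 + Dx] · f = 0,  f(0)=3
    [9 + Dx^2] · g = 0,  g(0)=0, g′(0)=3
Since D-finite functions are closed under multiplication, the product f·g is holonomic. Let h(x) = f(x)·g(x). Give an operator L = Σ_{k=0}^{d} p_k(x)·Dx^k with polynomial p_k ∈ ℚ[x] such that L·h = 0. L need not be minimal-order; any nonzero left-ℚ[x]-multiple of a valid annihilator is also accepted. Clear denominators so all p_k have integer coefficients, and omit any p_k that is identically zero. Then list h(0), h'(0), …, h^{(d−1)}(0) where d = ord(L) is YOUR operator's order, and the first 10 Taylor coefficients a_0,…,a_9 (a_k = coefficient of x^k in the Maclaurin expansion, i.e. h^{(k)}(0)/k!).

L = 25 - 8·Dx + Dx^2  (order 2).
h: a_k = 0, 9, 36, 117/2, 42, -237/40, -429/10, -25481/560, -527/20, -34151/4480, …
ICs: h(0) = 0, h′(0) = 9.

f: a_k = 3, 12, 24, 32, 32, 128/5, 256/15, 1024/105, 512/105, 2048/945, …
g: a_k = 0, 3, 0, -9/2, 0, 81/40, 0, -243/560, 0, 243/4480, …
Sym-product of L_f,L_g gives L₀ (≤ ord 2).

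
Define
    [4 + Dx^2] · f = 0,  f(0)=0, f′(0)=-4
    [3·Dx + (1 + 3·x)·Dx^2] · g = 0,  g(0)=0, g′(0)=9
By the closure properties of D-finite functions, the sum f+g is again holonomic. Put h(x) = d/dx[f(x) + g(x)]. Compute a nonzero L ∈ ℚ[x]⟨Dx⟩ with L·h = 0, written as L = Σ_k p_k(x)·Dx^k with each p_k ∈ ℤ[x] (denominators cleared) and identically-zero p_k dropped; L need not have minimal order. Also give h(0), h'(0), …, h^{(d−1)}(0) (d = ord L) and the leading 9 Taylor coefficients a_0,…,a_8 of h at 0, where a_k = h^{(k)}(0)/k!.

f: a_k = 0, -4, 0, 8/3, 0, -8/15, 0, 16/315, 0, …
g: a_k = 0, 9, -27/2, 27, -243/4, 729/5, -729/2, 6561/7, -19683/8, …
h₀=f+g: left-lcm gives L₀, ord ≤ 4.
Derive L from L₀ (diff closure).
L = (348 + 144·x + 216·x^2) + (44 + 180·x + 216·x^2 + 216·x^3)·Dx + (87 + 36·x + 54·x^2)·Dx^2 + (11 + 45·x + 54·x^2 + 54·x^3)·Dx^3  (order 3).
h: a_k = 5, -27, 89, -243, 2179/3, -2187, 295261/45, -19683, 18600427/315, …
ICs: h(0) = 5, h′(0) = -27, h′′(0) = 178.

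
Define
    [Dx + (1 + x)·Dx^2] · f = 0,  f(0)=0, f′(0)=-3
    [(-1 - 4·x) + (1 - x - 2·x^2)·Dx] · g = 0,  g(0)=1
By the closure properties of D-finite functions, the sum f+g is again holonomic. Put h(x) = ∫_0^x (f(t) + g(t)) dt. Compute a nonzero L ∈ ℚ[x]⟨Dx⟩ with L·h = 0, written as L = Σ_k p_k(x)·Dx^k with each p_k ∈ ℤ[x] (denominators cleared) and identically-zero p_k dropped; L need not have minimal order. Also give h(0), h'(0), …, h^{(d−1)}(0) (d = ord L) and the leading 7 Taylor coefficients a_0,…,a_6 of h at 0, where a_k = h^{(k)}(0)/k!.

L = (-42 - 144·x - 144·x^2 - 96·x^3)·Dx^2 + (-28 - 172·x - 312·x^2 - 328·x^3 - 160·x^4)·Dx^3 + (7 + 14·x - 5·x^2 - 56·x^3 - 76·x^4 - 32·x^5)·Dx^4  (order 4).
h: a_k = 0, 1, -1, 3/2, 1, 47/20, 17/5, …
ICs: h(0) = 0, h′(0) = 1, h′′(0) = -2, h′′′(0) = 9.

f: a_k = 0, -3, 3/2, -1, 3/4, -3/5, 1/2, …
g: a_k = 1, 1, 3, 5, 11, 21, 43, …
L₀ := lclm(L_f,L_g); ord L₀ ≤ 2+1.
h=∫₀ˣh₀: take L = L₀·Dx.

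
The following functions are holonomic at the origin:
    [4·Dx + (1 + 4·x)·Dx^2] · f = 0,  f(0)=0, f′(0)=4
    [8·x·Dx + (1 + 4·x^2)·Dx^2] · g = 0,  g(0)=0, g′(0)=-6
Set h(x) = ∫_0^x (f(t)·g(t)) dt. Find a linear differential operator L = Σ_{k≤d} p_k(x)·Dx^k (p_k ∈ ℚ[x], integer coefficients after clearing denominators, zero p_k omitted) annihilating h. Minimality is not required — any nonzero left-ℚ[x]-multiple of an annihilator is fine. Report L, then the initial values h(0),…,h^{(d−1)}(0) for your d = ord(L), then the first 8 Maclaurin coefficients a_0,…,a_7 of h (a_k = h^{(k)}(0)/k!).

L = (96 + 640·x + 1408·x^2 + 7680·x^3 + 15360·x^4 + 26624·x^5 + 8192·x^7)·Dx^2 + (24 + 320·x + 2656·x^2 + 9728·x^3 + 28160·x^4 + 47616·x^5 + 71680·x^6 + 6144·x^7 + 28672·x^8)·Dx^3 + (12 + 104·x + 672·x^2 + 2976·x^3 + 8256·x^4 + 18048·x^5 + 24576·x^6 + 35328·x^7 + 6144·x^8 + 16384·x^9)·Dx^4 + (1 + 12·x + 68·x^2 + 256·x^3 + 696·x^4 + 1536·x^5 + 2688·x^6 + 3072·x^7 + 4224·x^8 + 1024·x^9 + 2048·x^10)·Dx^5  (order 5).
h: a_k = 0, 0, 0, -8, 12, -96/5, 160/3, -2432/15, …
ICs: h(0) = 0, h′(0) = 0, h′′(0) = 0, h′′′(0) = -48, h′′′′(0) = 288.

f: a_k = 0, 4, -8, 64/3, -64, 1024/5, -2048/3, 16384/7, …
g: a_k = 0, -6, 0, 8, 0, -96/5, 0, 384/7, …
h₀=f·g: eliminate ⇒ L₀, order ≤ 2·2.
∫: right-multiply L₀ by Dx.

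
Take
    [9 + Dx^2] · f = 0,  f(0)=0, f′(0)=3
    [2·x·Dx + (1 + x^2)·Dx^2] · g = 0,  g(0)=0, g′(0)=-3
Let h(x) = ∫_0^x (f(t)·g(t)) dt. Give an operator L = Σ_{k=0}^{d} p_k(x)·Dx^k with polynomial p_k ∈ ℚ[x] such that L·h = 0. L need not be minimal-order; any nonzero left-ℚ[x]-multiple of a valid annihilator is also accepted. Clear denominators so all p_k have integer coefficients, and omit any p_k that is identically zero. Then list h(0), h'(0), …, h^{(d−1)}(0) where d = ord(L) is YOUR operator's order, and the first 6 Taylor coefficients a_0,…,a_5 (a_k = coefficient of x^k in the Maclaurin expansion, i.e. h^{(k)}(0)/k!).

L = (1170 + 3834·x^2 + 4779·x^4 + 2916·x^6 + 729·x^8)·Dx + (396·x + 1044·x^3 + 972·x^5 + 324·x^7)·Dx^2 + (220 + 768·x^2 + 1026·x^4 + 648·x^6 + 162·x^8)·Dx^3 + (44·x + 116·x^3 + 108·x^5 + 36·x^7)·Dx^4 + (10 + 38·x^2 + 55·x^4 + 36·x^6 + 9·x^8)·Dx^5  (order 5).
h: a_k = 0, 0, 0, -3, 0, 33/10, …
ICs: h(0) = 0, h′(0) = 0, h′′(0) = 0, h′′′(0) = -18, h′′′′(0) = 0.

f: a_k = 0, 3, 0, -9/2, 0, 81/40, …
g: a_k = 0, -3, 0, 1, 0, -3/5, …
h₀=f·g: eliminate ⇒ L₀, order ≤ 2·2.
h=∫h₀ ⇒ L = L₀·Dx.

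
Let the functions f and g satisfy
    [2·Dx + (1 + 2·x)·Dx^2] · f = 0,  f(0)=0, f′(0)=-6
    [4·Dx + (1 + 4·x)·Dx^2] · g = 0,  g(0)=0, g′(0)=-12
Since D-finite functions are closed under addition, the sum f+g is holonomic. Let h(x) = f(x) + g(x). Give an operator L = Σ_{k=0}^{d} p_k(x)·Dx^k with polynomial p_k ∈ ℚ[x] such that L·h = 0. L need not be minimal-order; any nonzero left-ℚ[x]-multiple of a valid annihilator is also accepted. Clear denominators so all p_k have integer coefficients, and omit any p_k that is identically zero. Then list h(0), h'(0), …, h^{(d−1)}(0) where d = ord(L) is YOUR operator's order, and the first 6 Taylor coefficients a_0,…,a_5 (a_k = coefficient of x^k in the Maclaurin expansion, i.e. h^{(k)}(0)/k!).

L = 16·Dx + (12 + 32·x)·Dx^2 + (1 + 6·x + 8·x^2)·Dx^3  (order 3).
h: a_k = 0, -18, 30, -72, 204, -3168/5, …
ICs: h(0) = 0, h′(0) = -18, h′′(0) = 60.

f: a_k = 0, -6, 6, -8, 12, -96/5, …
g: a_k = 0, -12, 24, -64, 192, -3072/5, …
Weyl lclm of L_f,L_g ⇒ L₀ (ord ≤ 4).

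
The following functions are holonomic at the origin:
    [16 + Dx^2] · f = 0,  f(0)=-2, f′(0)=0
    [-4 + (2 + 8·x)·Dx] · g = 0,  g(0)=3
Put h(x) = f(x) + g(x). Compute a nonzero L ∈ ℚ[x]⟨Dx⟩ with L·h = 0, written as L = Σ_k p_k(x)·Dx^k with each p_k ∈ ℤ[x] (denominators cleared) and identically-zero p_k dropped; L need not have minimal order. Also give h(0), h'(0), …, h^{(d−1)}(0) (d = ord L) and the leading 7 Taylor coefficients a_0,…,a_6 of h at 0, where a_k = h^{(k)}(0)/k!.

f: a_k = -2, 0, 16, 0, -64/3, 0, 512/45, …
g: a_k = 3, 6, -6, 12, -30, 84, -252, …
f+g: L₀ = lclm(L_f,L_g), ord ≤ 2+1.
L = (-224 - 1024·x - 2048·x^2) + (48 + 704·x + 3072·x^2 + 4096·x^3)·Dx + (-14 - 64·x - 128·x^2)·Dx^2 + (3 + 44·x + 192·x^2 + 256·x^3)·Dx^3  (order 3).
h: a_k = 1, 6, 10, 12, -154/3, 84, -10828/45, …
ICs: h(0) = 1, h′(0) = 6, h′′(0) = 20.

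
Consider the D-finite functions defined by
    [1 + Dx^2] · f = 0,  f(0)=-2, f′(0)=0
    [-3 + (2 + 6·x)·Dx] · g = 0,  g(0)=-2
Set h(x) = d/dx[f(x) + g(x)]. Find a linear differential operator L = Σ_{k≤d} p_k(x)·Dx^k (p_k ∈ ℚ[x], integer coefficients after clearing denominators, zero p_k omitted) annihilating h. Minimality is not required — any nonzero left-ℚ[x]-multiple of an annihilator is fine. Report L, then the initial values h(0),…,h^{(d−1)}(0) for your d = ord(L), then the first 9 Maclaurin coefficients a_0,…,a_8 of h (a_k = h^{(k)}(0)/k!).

f: a_k = -2, 0, 1, 0, -1/12, 0, 1/360, 0, -1/20160, …
g: a_k = -2, -3, 9/4, -27/8, 405/64, -1701/128, 15309/512, -72171/1024, 2814669/16384, …
Weyl lclm of L_f,L_g ⇒ L₀ (ord ≤ 3).
Derive L from L₀ (diff closure).
L = (-417 - 72·x - 108·x^2) + (-62 - 234·x - 216·x^2 - 216·x^3)·Dx + (-417 - 72·x - 108·x^2)·Dx^2 + (-62 - 234·x - 216·x^2 - 216·x^3)·Dx^3  (order 3).
h: a_k = -3, 13/2, -81/8, 1199/48, -8505/128, 688969/3840, -505197/1024, 886620479/645120, -126660105/32768, …
ICs: h(0) = -3, h′(0) = 13/2, h′′(0) = -81/4.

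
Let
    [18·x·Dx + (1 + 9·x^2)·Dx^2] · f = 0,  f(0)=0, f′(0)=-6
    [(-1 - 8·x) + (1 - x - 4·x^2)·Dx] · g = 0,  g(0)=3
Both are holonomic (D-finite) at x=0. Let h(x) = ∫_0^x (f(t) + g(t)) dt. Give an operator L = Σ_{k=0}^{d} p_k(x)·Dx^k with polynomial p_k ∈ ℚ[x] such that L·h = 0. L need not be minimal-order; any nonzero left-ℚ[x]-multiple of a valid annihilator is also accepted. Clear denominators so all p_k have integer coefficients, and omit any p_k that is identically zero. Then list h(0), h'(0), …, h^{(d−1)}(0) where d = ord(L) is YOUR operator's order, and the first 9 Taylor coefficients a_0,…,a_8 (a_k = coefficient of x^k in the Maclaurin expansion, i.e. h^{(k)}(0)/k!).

L = (90 - 360·x - 6462·x^2 - 14688·x^3 - 63936·x^4 - 31104·x^6)·Dx^2 + (-36 - 294·x - 324·x^2 - 3198·x^3 - 13680·x^4 - 46080·x^5 - 3888·x^6 - 31104·x^7)·Dx^3 + (5 + 16·x + 160·x^2 - 96·x^3 + 555·x^4 - 2304·x^5 - 4896·x^6 - 1296·x^7 - 5184·x^8)·Dx^4  (order 4).
h: a_k = 0, 3, -3/2, 5, 45/4, 87/5, 163/10, 543/7, 13635/56, …
ICs: h(0) = 0, h′(0) = 3, h′′(0) = -3, h′′′(0) = 30.

f: a_k = 0, -6, 0, 18, 0, -486/5, 0, 4374/7, 0, …
g: a_k = 3, 3, 15, 27, 87, 195, 543, 1323, 3495, …
Weyl lclm of L_f,L_g ⇒ L₀ (ord ≤ 3).
Integrate: L := L₀·Dx.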